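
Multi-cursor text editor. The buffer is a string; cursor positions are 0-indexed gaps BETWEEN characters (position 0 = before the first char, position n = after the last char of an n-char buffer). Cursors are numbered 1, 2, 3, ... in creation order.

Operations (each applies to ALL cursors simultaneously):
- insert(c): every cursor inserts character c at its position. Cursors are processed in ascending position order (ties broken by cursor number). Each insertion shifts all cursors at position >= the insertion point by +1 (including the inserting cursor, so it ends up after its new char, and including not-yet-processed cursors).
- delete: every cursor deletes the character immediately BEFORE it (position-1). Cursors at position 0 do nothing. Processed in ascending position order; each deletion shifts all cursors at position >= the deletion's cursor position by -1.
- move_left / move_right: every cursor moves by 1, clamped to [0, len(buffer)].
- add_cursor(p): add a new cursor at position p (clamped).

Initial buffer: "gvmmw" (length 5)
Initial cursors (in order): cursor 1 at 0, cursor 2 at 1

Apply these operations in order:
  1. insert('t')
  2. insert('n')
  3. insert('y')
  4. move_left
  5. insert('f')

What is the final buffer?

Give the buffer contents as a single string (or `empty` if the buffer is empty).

After op 1 (insert('t')): buffer="tgtvmmw" (len 7), cursors c1@1 c2@3, authorship 1.2....
After op 2 (insert('n')): buffer="tngtnvmmw" (len 9), cursors c1@2 c2@5, authorship 11.22....
After op 3 (insert('y')): buffer="tnygtnyvmmw" (len 11), cursors c1@3 c2@7, authorship 111.222....
After op 4 (move_left): buffer="tnygtnyvmmw" (len 11), cursors c1@2 c2@6, authorship 111.222....
After op 5 (insert('f')): buffer="tnfygtnfyvmmw" (len 13), cursors c1@3 c2@8, authorship 1111.2222....

Answer: tnfygtnfyvmmw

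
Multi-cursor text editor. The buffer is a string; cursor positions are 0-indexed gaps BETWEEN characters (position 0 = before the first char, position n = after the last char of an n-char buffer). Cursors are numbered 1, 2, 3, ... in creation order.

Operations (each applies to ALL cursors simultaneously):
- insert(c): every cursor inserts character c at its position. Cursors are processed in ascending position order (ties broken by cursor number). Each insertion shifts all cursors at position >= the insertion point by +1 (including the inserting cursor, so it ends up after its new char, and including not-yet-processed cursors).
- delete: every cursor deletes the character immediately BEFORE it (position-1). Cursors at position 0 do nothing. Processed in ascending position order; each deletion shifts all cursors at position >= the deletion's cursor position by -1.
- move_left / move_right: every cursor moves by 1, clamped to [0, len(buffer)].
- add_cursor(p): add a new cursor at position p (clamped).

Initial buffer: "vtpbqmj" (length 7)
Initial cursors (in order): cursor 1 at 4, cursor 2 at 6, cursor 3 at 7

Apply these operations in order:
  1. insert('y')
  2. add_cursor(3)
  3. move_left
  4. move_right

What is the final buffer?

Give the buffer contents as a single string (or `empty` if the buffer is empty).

Answer: vtpbyqmyjy

Derivation:
After op 1 (insert('y')): buffer="vtpbyqmyjy" (len 10), cursors c1@5 c2@8 c3@10, authorship ....1..2.3
After op 2 (add_cursor(3)): buffer="vtpbyqmyjy" (len 10), cursors c4@3 c1@5 c2@8 c3@10, authorship ....1..2.3
After op 3 (move_left): buffer="vtpbyqmyjy" (len 10), cursors c4@2 c1@4 c2@7 c3@9, authorship ....1..2.3
After op 4 (move_right): buffer="vtpbyqmyjy" (len 10), cursors c4@3 c1@5 c2@8 c3@10, authorship ....1..2.3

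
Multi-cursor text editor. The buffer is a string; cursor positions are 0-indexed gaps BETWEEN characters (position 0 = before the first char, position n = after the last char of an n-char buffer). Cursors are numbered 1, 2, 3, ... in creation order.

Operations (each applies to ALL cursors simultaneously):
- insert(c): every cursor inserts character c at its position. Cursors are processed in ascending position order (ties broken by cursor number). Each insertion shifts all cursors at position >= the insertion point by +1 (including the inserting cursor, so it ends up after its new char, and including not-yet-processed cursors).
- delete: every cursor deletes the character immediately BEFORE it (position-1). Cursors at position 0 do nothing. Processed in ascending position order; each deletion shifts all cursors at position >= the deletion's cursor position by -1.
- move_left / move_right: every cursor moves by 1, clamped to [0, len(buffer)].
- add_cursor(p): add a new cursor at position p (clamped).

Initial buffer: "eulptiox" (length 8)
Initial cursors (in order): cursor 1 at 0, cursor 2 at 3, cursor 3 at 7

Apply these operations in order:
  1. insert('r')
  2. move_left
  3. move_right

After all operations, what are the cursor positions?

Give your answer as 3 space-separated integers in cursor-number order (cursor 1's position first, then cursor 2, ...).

After op 1 (insert('r')): buffer="reulrptiorx" (len 11), cursors c1@1 c2@5 c3@10, authorship 1...2....3.
After op 2 (move_left): buffer="reulrptiorx" (len 11), cursors c1@0 c2@4 c3@9, authorship 1...2....3.
After op 3 (move_right): buffer="reulrptiorx" (len 11), cursors c1@1 c2@5 c3@10, authorship 1...2....3.

Answer: 1 5 10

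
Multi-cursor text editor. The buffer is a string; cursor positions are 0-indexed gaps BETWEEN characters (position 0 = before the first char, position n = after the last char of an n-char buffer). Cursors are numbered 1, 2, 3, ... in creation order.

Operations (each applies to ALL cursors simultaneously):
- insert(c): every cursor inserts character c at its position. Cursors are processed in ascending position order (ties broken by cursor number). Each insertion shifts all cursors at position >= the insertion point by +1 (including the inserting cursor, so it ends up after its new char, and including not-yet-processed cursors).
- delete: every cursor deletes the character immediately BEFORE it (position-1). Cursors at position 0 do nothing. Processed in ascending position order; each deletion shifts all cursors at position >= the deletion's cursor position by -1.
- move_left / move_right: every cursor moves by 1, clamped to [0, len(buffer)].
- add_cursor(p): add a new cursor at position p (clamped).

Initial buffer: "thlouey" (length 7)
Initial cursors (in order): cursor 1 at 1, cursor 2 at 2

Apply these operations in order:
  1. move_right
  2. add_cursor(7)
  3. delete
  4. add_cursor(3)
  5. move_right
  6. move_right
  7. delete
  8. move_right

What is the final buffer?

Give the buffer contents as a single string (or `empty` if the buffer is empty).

Answer: empty

Derivation:
After op 1 (move_right): buffer="thlouey" (len 7), cursors c1@2 c2@3, authorship .......
After op 2 (add_cursor(7)): buffer="thlouey" (len 7), cursors c1@2 c2@3 c3@7, authorship .......
After op 3 (delete): buffer="toue" (len 4), cursors c1@1 c2@1 c3@4, authorship ....
After op 4 (add_cursor(3)): buffer="toue" (len 4), cursors c1@1 c2@1 c4@3 c3@4, authorship ....
After op 5 (move_right): buffer="toue" (len 4), cursors c1@2 c2@2 c3@4 c4@4, authorship ....
After op 6 (move_right): buffer="toue" (len 4), cursors c1@3 c2@3 c3@4 c4@4, authorship ....
After op 7 (delete): buffer="" (len 0), cursors c1@0 c2@0 c3@0 c4@0, authorship 
After op 8 (move_right): buffer="" (len 0), cursors c1@0 c2@0 c3@0 c4@0, authorship 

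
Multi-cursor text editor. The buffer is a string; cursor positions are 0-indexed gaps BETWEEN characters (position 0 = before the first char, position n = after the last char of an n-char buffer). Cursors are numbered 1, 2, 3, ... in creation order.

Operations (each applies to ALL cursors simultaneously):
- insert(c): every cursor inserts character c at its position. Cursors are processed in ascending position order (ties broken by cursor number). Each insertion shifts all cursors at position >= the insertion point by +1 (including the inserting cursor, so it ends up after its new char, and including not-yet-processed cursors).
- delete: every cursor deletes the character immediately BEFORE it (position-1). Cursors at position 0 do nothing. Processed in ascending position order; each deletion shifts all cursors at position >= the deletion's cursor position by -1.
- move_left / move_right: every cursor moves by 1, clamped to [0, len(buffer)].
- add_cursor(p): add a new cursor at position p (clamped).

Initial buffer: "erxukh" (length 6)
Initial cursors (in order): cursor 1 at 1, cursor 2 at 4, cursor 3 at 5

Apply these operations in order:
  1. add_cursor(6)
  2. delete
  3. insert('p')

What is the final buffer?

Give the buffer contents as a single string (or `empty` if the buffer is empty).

Answer: prxppp

Derivation:
After op 1 (add_cursor(6)): buffer="erxukh" (len 6), cursors c1@1 c2@4 c3@5 c4@6, authorship ......
After op 2 (delete): buffer="rx" (len 2), cursors c1@0 c2@2 c3@2 c4@2, authorship ..
After op 3 (insert('p')): buffer="prxppp" (len 6), cursors c1@1 c2@6 c3@6 c4@6, authorship 1..234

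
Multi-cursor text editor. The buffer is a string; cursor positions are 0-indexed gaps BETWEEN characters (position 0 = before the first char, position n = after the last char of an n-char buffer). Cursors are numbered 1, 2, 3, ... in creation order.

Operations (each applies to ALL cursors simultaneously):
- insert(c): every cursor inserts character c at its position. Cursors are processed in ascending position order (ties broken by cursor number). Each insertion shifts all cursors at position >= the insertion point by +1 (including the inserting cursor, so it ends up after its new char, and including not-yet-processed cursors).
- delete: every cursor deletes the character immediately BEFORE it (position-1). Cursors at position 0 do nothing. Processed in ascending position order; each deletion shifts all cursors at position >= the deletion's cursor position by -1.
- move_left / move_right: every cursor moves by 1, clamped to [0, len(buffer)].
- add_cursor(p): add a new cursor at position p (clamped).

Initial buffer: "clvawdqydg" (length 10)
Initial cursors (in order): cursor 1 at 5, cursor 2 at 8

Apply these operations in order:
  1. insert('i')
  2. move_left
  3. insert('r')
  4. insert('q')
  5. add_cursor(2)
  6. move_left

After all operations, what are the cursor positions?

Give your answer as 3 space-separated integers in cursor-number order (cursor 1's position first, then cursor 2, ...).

After op 1 (insert('i')): buffer="clvawidqyidg" (len 12), cursors c1@6 c2@10, authorship .....1...2..
After op 2 (move_left): buffer="clvawidqyidg" (len 12), cursors c1@5 c2@9, authorship .....1...2..
After op 3 (insert('r')): buffer="clvawridqyridg" (len 14), cursors c1@6 c2@11, authorship .....11...22..
After op 4 (insert('q')): buffer="clvawrqidqyrqidg" (len 16), cursors c1@7 c2@13, authorship .....111...222..
After op 5 (add_cursor(2)): buffer="clvawrqidqyrqidg" (len 16), cursors c3@2 c1@7 c2@13, authorship .....111...222..
After op 6 (move_left): buffer="clvawrqidqyrqidg" (len 16), cursors c3@1 c1@6 c2@12, authorship .....111...222..

Answer: 6 12 1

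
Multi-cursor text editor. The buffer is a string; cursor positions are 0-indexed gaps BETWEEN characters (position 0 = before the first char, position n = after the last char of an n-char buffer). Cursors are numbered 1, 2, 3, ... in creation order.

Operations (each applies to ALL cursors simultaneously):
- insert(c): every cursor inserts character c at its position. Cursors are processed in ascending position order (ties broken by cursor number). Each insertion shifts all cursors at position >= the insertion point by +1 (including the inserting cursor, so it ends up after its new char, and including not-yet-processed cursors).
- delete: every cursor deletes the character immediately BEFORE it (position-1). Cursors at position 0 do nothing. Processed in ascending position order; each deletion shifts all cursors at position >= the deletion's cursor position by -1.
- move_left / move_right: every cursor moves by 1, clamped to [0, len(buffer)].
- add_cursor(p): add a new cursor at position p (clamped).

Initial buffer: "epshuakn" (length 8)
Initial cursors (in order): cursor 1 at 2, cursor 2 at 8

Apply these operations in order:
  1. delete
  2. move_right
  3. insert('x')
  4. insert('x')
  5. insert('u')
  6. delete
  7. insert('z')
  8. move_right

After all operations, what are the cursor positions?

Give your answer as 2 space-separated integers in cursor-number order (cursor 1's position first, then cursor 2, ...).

Answer: 6 12

Derivation:
After op 1 (delete): buffer="eshuak" (len 6), cursors c1@1 c2@6, authorship ......
After op 2 (move_right): buffer="eshuak" (len 6), cursors c1@2 c2@6, authorship ......
After op 3 (insert('x')): buffer="esxhuakx" (len 8), cursors c1@3 c2@8, authorship ..1....2
After op 4 (insert('x')): buffer="esxxhuakxx" (len 10), cursors c1@4 c2@10, authorship ..11....22
After op 5 (insert('u')): buffer="esxxuhuakxxu" (len 12), cursors c1@5 c2@12, authorship ..111....222
After op 6 (delete): buffer="esxxhuakxx" (len 10), cursors c1@4 c2@10, authorship ..11....22
After op 7 (insert('z')): buffer="esxxzhuakxxz" (len 12), cursors c1@5 c2@12, authorship ..111....222
After op 8 (move_right): buffer="esxxzhuakxxz" (len 12), cursors c1@6 c2@12, authorship ..111....222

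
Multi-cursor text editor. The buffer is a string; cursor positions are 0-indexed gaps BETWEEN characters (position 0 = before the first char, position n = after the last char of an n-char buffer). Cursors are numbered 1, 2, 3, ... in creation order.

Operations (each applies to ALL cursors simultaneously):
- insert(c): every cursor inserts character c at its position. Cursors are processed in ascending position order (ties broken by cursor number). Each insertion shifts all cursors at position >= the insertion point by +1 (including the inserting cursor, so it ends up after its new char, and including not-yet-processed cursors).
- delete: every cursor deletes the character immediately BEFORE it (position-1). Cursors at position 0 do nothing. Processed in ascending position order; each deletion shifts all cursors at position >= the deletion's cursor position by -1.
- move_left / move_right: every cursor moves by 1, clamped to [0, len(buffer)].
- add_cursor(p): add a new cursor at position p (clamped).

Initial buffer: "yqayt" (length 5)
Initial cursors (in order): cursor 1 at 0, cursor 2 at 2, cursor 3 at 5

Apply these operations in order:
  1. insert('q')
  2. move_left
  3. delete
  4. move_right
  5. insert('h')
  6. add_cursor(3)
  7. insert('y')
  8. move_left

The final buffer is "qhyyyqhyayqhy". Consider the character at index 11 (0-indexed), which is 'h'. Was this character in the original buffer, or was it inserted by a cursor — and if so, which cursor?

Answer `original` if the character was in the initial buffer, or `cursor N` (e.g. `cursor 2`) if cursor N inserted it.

After op 1 (insert('q')): buffer="qyqqaytq" (len 8), cursors c1@1 c2@4 c3@8, authorship 1..2...3
After op 2 (move_left): buffer="qyqqaytq" (len 8), cursors c1@0 c2@3 c3@7, authorship 1..2...3
After op 3 (delete): buffer="qyqayq" (len 6), cursors c1@0 c2@2 c3@5, authorship 1.2..3
After op 4 (move_right): buffer="qyqayq" (len 6), cursors c1@1 c2@3 c3@6, authorship 1.2..3
After op 5 (insert('h')): buffer="qhyqhayqh" (len 9), cursors c1@2 c2@5 c3@9, authorship 11.22..33
After op 6 (add_cursor(3)): buffer="qhyqhayqh" (len 9), cursors c1@2 c4@3 c2@5 c3@9, authorship 11.22..33
After op 7 (insert('y')): buffer="qhyyyqhyayqhy" (len 13), cursors c1@3 c4@5 c2@8 c3@13, authorship 111.4222..333
After op 8 (move_left): buffer="qhyyyqhyayqhy" (len 13), cursors c1@2 c4@4 c2@7 c3@12, authorship 111.4222..333
Authorship (.=original, N=cursor N): 1 1 1 . 4 2 2 2 . . 3 3 3
Index 11: author = 3

Answer: cursor 3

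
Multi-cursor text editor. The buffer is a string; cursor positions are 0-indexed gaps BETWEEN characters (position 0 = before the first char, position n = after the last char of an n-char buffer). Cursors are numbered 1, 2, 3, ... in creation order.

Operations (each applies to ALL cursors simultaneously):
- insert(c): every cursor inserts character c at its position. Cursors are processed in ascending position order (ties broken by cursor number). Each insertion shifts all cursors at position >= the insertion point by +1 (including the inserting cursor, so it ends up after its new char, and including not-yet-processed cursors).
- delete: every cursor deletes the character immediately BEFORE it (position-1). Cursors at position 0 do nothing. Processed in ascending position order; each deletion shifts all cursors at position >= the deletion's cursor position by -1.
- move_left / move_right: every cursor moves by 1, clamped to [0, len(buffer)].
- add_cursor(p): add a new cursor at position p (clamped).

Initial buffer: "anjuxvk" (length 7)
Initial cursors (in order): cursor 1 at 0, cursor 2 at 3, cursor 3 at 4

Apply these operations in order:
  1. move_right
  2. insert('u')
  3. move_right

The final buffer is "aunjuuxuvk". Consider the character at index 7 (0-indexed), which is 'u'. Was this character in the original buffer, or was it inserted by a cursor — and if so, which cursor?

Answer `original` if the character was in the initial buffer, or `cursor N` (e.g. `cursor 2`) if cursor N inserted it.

Answer: cursor 3

Derivation:
After op 1 (move_right): buffer="anjuxvk" (len 7), cursors c1@1 c2@4 c3@5, authorship .......
After op 2 (insert('u')): buffer="aunjuuxuvk" (len 10), cursors c1@2 c2@6 c3@8, authorship .1...2.3..
After op 3 (move_right): buffer="aunjuuxuvk" (len 10), cursors c1@3 c2@7 c3@9, authorship .1...2.3..
Authorship (.=original, N=cursor N): . 1 . . . 2 . 3 . .
Index 7: author = 3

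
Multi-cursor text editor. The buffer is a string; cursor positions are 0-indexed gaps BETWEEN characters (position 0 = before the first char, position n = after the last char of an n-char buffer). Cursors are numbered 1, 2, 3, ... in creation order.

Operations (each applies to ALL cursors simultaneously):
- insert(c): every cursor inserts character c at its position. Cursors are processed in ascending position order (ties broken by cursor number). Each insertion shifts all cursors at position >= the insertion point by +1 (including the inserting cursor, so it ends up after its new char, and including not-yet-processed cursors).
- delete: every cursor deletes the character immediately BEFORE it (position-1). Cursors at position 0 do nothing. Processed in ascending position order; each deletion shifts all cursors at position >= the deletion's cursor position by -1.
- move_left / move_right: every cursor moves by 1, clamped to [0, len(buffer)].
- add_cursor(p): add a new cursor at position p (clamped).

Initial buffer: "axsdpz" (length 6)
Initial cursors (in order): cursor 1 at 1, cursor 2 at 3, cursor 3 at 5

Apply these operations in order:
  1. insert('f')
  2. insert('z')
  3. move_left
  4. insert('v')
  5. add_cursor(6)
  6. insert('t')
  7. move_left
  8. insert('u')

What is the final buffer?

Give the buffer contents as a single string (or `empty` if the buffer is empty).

After op 1 (insert('f')): buffer="afxsfdpfz" (len 9), cursors c1@2 c2@5 c3@8, authorship .1..2..3.
After op 2 (insert('z')): buffer="afzxsfzdpfzz" (len 12), cursors c1@3 c2@7 c3@11, authorship .11..22..33.
After op 3 (move_left): buffer="afzxsfzdpfzz" (len 12), cursors c1@2 c2@6 c3@10, authorship .11..22..33.
After op 4 (insert('v')): buffer="afvzxsfvzdpfvzz" (len 15), cursors c1@3 c2@8 c3@13, authorship .111..222..333.
After op 5 (add_cursor(6)): buffer="afvzxsfvzdpfvzz" (len 15), cursors c1@3 c4@6 c2@8 c3@13, authorship .111..222..333.
After op 6 (insert('t')): buffer="afvtzxstfvtzdpfvtzz" (len 19), cursors c1@4 c4@8 c2@11 c3@17, authorship .1111..42222..3333.
After op 7 (move_left): buffer="afvtzxstfvtzdpfvtzz" (len 19), cursors c1@3 c4@7 c2@10 c3@16, authorship .1111..42222..3333.
After op 8 (insert('u')): buffer="afvutzxsutfvutzdpfvutzz" (len 23), cursors c1@4 c4@9 c2@13 c3@20, authorship .11111..4422222..33333.

Answer: afvutzxsutfvutzdpfvutzz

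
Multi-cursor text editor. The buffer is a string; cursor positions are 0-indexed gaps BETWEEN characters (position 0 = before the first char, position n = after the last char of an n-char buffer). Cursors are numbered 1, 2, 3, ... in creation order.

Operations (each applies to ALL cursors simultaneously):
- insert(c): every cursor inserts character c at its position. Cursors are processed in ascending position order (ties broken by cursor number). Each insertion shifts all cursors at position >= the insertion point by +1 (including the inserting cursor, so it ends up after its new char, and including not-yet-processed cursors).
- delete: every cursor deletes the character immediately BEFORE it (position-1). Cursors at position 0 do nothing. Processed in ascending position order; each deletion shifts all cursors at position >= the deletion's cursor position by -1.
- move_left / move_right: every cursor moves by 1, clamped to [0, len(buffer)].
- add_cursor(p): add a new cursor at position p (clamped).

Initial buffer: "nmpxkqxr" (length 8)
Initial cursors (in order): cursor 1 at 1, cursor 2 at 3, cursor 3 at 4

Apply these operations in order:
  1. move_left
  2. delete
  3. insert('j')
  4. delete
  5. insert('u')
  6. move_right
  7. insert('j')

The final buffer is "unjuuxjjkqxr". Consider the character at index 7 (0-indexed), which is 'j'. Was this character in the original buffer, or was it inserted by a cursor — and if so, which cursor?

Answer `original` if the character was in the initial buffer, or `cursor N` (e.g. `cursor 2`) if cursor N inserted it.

Answer: cursor 3

Derivation:
After op 1 (move_left): buffer="nmpxkqxr" (len 8), cursors c1@0 c2@2 c3@3, authorship ........
After op 2 (delete): buffer="nxkqxr" (len 6), cursors c1@0 c2@1 c3@1, authorship ......
After op 3 (insert('j')): buffer="jnjjxkqxr" (len 9), cursors c1@1 c2@4 c3@4, authorship 1.23.....
After op 4 (delete): buffer="nxkqxr" (len 6), cursors c1@0 c2@1 c3@1, authorship ......
After op 5 (insert('u')): buffer="unuuxkqxr" (len 9), cursors c1@1 c2@4 c3@4, authorship 1.23.....
After op 6 (move_right): buffer="unuuxkqxr" (len 9), cursors c1@2 c2@5 c3@5, authorship 1.23.....
After op 7 (insert('j')): buffer="unjuuxjjkqxr" (len 12), cursors c1@3 c2@8 c3@8, authorship 1.123.23....
Authorship (.=original, N=cursor N): 1 . 1 2 3 . 2 3 . . . .
Index 7: author = 3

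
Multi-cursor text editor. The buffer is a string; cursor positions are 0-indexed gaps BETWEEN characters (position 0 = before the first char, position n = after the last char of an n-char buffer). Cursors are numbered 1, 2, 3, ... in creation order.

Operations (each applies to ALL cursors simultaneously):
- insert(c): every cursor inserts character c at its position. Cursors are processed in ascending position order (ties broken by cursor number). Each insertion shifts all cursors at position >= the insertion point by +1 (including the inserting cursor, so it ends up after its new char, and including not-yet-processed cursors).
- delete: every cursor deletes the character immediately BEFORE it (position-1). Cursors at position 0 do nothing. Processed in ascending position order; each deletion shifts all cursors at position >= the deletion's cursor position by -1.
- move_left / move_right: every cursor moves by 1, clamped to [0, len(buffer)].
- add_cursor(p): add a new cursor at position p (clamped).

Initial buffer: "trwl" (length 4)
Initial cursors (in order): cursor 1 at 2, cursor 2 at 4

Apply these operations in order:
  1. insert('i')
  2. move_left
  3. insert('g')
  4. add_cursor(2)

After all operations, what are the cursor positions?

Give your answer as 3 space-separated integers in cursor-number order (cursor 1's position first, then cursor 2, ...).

Answer: 3 7 2

Derivation:
After op 1 (insert('i')): buffer="triwli" (len 6), cursors c1@3 c2@6, authorship ..1..2
After op 2 (move_left): buffer="triwli" (len 6), cursors c1@2 c2@5, authorship ..1..2
After op 3 (insert('g')): buffer="trgiwlgi" (len 8), cursors c1@3 c2@7, authorship ..11..22
After op 4 (add_cursor(2)): buffer="trgiwlgi" (len 8), cursors c3@2 c1@3 c2@7, authorship ..11..22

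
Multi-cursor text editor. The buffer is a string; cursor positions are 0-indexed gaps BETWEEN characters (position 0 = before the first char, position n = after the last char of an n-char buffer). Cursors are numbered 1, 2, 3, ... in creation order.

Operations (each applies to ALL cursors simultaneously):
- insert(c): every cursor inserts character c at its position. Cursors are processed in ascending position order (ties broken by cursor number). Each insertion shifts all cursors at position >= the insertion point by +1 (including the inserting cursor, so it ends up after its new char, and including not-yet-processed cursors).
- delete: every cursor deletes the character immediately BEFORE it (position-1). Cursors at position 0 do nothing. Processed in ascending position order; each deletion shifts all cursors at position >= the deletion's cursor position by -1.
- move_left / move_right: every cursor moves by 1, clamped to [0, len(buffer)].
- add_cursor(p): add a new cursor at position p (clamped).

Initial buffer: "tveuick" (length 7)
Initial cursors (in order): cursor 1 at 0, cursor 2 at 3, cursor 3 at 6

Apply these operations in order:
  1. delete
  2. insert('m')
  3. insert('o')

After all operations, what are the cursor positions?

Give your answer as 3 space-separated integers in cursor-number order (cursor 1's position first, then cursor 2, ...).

Answer: 2 6 10

Derivation:
After op 1 (delete): buffer="tvuik" (len 5), cursors c1@0 c2@2 c3@4, authorship .....
After op 2 (insert('m')): buffer="mtvmuimk" (len 8), cursors c1@1 c2@4 c3@7, authorship 1..2..3.
After op 3 (insert('o')): buffer="motvmouimok" (len 11), cursors c1@2 c2@6 c3@10, authorship 11..22..33.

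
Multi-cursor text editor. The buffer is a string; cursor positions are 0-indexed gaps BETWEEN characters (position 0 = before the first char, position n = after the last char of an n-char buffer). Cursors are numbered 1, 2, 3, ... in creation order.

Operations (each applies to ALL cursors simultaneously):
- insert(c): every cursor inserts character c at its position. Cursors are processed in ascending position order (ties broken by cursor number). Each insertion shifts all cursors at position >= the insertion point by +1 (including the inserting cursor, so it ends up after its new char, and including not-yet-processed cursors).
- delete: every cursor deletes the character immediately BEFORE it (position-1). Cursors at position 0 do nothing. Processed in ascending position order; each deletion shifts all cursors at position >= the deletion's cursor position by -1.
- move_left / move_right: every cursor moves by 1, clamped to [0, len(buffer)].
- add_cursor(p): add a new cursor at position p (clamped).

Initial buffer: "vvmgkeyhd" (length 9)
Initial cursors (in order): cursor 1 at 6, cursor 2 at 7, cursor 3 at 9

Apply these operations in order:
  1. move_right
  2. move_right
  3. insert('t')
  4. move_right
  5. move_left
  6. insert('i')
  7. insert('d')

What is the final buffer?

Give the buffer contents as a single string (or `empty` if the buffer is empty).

Answer: vvmgkeyhtiddtiiddt

Derivation:
After op 1 (move_right): buffer="vvmgkeyhd" (len 9), cursors c1@7 c2@8 c3@9, authorship .........
After op 2 (move_right): buffer="vvmgkeyhd" (len 9), cursors c1@8 c2@9 c3@9, authorship .........
After op 3 (insert('t')): buffer="vvmgkeyhtdtt" (len 12), cursors c1@9 c2@12 c3@12, authorship ........1.23
After op 4 (move_right): buffer="vvmgkeyhtdtt" (len 12), cursors c1@10 c2@12 c3@12, authorship ........1.23
After op 5 (move_left): buffer="vvmgkeyhtdtt" (len 12), cursors c1@9 c2@11 c3@11, authorship ........1.23
After op 6 (insert('i')): buffer="vvmgkeyhtidtiit" (len 15), cursors c1@10 c2@14 c3@14, authorship ........11.2233
After op 7 (insert('d')): buffer="vvmgkeyhtiddtiiddt" (len 18), cursors c1@11 c2@17 c3@17, authorship ........111.223233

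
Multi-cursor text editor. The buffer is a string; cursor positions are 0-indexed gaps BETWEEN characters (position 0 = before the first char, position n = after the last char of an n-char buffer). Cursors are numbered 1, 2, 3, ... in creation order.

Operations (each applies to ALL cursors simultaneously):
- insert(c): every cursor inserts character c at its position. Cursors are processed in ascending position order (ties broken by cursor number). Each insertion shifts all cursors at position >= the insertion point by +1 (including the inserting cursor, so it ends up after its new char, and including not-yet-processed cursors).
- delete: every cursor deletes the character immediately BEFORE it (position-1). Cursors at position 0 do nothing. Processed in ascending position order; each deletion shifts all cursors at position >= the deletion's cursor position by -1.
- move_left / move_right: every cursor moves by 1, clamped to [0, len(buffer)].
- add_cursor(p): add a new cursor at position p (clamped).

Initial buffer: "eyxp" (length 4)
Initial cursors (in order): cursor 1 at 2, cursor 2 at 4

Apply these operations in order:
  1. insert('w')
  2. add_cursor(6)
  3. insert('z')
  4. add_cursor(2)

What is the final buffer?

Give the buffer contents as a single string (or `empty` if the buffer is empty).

After op 1 (insert('w')): buffer="eywxpw" (len 6), cursors c1@3 c2@6, authorship ..1..2
After op 2 (add_cursor(6)): buffer="eywxpw" (len 6), cursors c1@3 c2@6 c3@6, authorship ..1..2
After op 3 (insert('z')): buffer="eywzxpwzz" (len 9), cursors c1@4 c2@9 c3@9, authorship ..11..223
After op 4 (add_cursor(2)): buffer="eywzxpwzz" (len 9), cursors c4@2 c1@4 c2@9 c3@9, authorship ..11..223

Answer: eywzxpwzz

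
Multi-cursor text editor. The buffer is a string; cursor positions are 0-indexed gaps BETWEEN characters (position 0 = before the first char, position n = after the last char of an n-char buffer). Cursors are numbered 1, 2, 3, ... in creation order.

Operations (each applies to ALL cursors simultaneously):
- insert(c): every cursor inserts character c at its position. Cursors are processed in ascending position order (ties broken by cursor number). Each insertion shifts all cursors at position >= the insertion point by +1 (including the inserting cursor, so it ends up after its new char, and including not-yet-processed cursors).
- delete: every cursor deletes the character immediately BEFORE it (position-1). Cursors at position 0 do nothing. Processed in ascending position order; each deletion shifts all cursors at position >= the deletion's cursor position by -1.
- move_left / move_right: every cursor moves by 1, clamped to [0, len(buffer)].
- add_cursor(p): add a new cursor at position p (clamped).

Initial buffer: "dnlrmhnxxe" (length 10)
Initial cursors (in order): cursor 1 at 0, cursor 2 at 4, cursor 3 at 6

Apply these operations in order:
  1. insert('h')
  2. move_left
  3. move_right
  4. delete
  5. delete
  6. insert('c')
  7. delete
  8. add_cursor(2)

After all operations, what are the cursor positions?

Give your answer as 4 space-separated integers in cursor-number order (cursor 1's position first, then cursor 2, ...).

After op 1 (insert('h')): buffer="hdnlrhmhhnxxe" (len 13), cursors c1@1 c2@6 c3@9, authorship 1....2..3....
After op 2 (move_left): buffer="hdnlrhmhhnxxe" (len 13), cursors c1@0 c2@5 c3@8, authorship 1....2..3....
After op 3 (move_right): buffer="hdnlrhmhhnxxe" (len 13), cursors c1@1 c2@6 c3@9, authorship 1....2..3....
After op 4 (delete): buffer="dnlrmhnxxe" (len 10), cursors c1@0 c2@4 c3@6, authorship ..........
After op 5 (delete): buffer="dnlmnxxe" (len 8), cursors c1@0 c2@3 c3@4, authorship ........
After op 6 (insert('c')): buffer="cdnlcmcnxxe" (len 11), cursors c1@1 c2@5 c3@7, authorship 1...2.3....
After op 7 (delete): buffer="dnlmnxxe" (len 8), cursors c1@0 c2@3 c3@4, authorship ........
After op 8 (add_cursor(2)): buffer="dnlmnxxe" (len 8), cursors c1@0 c4@2 c2@3 c3@4, authorship ........

Answer: 0 3 4 2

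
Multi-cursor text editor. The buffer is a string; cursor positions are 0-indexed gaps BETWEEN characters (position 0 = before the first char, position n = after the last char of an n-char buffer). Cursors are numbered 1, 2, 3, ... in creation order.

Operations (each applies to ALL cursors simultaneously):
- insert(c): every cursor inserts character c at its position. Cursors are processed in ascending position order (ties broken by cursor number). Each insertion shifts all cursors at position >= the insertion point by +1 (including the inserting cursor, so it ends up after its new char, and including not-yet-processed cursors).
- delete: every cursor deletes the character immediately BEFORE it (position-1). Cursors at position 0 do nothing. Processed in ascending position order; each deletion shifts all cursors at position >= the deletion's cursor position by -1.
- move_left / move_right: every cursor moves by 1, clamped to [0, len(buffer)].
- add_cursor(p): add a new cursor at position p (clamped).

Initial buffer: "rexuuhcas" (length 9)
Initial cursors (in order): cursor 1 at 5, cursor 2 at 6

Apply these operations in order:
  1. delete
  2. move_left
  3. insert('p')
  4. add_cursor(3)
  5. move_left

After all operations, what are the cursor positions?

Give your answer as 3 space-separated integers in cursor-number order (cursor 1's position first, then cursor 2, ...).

After op 1 (delete): buffer="rexucas" (len 7), cursors c1@4 c2@4, authorship .......
After op 2 (move_left): buffer="rexucas" (len 7), cursors c1@3 c2@3, authorship .......
After op 3 (insert('p')): buffer="rexppucas" (len 9), cursors c1@5 c2@5, authorship ...12....
After op 4 (add_cursor(3)): buffer="rexppucas" (len 9), cursors c3@3 c1@5 c2@5, authorship ...12....
After op 5 (move_left): buffer="rexppucas" (len 9), cursors c3@2 c1@4 c2@4, authorship ...12....

Answer: 4 4 2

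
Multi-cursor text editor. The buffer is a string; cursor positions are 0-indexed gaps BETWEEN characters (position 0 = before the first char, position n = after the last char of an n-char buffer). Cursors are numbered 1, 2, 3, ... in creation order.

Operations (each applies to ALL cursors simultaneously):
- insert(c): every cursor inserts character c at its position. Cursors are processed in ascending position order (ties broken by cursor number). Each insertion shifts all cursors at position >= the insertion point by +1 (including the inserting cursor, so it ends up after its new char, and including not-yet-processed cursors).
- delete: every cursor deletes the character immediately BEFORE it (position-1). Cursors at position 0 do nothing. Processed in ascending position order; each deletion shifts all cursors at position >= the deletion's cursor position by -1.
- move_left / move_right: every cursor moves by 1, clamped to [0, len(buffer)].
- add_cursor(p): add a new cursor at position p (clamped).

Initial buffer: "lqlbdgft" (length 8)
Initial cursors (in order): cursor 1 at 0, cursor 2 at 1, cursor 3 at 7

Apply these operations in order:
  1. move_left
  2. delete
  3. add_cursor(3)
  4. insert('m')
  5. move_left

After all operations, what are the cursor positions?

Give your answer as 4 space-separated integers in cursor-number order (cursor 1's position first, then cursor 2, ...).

Answer: 1 1 8 5

Derivation:
After op 1 (move_left): buffer="lqlbdgft" (len 8), cursors c1@0 c2@0 c3@6, authorship ........
After op 2 (delete): buffer="lqlbdft" (len 7), cursors c1@0 c2@0 c3@5, authorship .......
After op 3 (add_cursor(3)): buffer="lqlbdft" (len 7), cursors c1@0 c2@0 c4@3 c3@5, authorship .......
After op 4 (insert('m')): buffer="mmlqlmbdmft" (len 11), cursors c1@2 c2@2 c4@6 c3@9, authorship 12...4..3..
After op 5 (move_left): buffer="mmlqlmbdmft" (len 11), cursors c1@1 c2@1 c4@5 c3@8, authorship 12...4..3..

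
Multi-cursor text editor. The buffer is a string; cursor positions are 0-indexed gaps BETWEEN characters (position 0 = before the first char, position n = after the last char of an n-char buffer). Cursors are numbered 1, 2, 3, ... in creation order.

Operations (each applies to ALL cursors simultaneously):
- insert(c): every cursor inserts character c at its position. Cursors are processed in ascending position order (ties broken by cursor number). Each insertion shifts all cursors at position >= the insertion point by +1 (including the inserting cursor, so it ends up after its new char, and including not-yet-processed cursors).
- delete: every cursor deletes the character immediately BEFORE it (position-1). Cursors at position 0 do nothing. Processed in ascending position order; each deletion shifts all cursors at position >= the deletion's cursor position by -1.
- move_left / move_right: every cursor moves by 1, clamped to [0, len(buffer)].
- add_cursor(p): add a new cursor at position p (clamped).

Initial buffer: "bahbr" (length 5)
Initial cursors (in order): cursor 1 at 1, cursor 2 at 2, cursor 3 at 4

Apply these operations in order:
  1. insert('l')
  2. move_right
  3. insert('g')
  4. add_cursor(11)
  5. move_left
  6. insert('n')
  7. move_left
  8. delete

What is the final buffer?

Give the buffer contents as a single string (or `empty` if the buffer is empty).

Answer: blnglngblng

Derivation:
After op 1 (insert('l')): buffer="blalhblr" (len 8), cursors c1@2 c2@4 c3@7, authorship .1.2..3.
After op 2 (move_right): buffer="blalhblr" (len 8), cursors c1@3 c2@5 c3@8, authorship .1.2..3.
After op 3 (insert('g')): buffer="blaglhgblrg" (len 11), cursors c1@4 c2@7 c3@11, authorship .1.12.2.3.3
After op 4 (add_cursor(11)): buffer="blaglhgblrg" (len 11), cursors c1@4 c2@7 c3@11 c4@11, authorship .1.12.2.3.3
After op 5 (move_left): buffer="blaglhgblrg" (len 11), cursors c1@3 c2@6 c3@10 c4@10, authorship .1.12.2.3.3
After op 6 (insert('n')): buffer="blanglhngblrnng" (len 15), cursors c1@4 c2@8 c3@14 c4@14, authorship .1.112.22.3.343
After op 7 (move_left): buffer="blanglhngblrnng" (len 15), cursors c1@3 c2@7 c3@13 c4@13, authorship .1.112.22.3.343
After op 8 (delete): buffer="blnglngblng" (len 11), cursors c1@2 c2@5 c3@9 c4@9, authorship .111222.343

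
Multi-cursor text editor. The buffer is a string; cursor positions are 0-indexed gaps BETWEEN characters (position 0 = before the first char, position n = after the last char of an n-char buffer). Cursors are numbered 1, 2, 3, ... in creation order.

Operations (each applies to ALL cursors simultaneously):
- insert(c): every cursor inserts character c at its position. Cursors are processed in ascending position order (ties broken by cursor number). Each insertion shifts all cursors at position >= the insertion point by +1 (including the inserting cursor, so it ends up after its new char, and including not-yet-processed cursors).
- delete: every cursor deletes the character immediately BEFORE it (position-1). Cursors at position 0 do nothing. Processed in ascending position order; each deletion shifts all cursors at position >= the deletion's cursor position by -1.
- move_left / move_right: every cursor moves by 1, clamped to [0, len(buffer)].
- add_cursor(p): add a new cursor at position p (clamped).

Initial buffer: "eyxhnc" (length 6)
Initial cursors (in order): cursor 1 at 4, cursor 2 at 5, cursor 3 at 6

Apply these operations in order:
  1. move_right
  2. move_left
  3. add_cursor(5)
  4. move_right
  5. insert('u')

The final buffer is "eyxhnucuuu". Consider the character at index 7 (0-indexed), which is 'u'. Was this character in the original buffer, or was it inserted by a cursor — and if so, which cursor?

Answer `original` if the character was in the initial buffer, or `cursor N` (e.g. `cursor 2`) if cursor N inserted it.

After op 1 (move_right): buffer="eyxhnc" (len 6), cursors c1@5 c2@6 c3@6, authorship ......
After op 2 (move_left): buffer="eyxhnc" (len 6), cursors c1@4 c2@5 c3@5, authorship ......
After op 3 (add_cursor(5)): buffer="eyxhnc" (len 6), cursors c1@4 c2@5 c3@5 c4@5, authorship ......
After op 4 (move_right): buffer="eyxhnc" (len 6), cursors c1@5 c2@6 c3@6 c4@6, authorship ......
After op 5 (insert('u')): buffer="eyxhnucuuu" (len 10), cursors c1@6 c2@10 c3@10 c4@10, authorship .....1.234
Authorship (.=original, N=cursor N): . . . . . 1 . 2 3 4
Index 7: author = 2

Answer: cursor 2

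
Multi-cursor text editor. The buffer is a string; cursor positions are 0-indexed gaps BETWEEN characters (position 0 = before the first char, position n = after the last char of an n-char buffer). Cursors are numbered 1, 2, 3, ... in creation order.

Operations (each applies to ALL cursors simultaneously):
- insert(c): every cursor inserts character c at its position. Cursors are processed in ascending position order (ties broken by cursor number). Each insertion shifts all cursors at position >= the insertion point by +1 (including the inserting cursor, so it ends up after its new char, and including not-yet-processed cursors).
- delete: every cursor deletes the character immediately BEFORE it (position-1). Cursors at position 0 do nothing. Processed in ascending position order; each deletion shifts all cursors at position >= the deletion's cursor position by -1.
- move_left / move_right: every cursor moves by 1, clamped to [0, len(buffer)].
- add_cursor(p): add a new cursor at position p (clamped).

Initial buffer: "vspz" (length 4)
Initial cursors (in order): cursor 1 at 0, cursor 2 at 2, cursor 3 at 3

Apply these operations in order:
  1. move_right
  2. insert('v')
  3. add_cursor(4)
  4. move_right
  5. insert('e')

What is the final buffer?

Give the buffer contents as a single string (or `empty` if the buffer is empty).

After op 1 (move_right): buffer="vspz" (len 4), cursors c1@1 c2@3 c3@4, authorship ....
After op 2 (insert('v')): buffer="vvspvzv" (len 7), cursors c1@2 c2@5 c3@7, authorship .1..2.3
After op 3 (add_cursor(4)): buffer="vvspvzv" (len 7), cursors c1@2 c4@4 c2@5 c3@7, authorship .1..2.3
After op 4 (move_right): buffer="vvspvzv" (len 7), cursors c1@3 c4@5 c2@6 c3@7, authorship .1..2.3
After op 5 (insert('e')): buffer="vvsepvezeve" (len 11), cursors c1@4 c4@7 c2@9 c3@11, authorship .1.1.24.233

Answer: vvsepvezeve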